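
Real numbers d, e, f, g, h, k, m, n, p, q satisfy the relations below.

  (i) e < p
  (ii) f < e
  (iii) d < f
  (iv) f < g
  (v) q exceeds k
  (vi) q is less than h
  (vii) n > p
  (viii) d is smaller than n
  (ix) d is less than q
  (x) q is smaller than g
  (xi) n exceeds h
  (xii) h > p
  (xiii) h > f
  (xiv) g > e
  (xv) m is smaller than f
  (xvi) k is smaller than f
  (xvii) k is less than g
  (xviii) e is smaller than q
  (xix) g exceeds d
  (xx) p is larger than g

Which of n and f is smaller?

f < e < q < g < p < h < n, by transitivity through e, q, g, p, h.
So f < n; f is the smaller of the two.

f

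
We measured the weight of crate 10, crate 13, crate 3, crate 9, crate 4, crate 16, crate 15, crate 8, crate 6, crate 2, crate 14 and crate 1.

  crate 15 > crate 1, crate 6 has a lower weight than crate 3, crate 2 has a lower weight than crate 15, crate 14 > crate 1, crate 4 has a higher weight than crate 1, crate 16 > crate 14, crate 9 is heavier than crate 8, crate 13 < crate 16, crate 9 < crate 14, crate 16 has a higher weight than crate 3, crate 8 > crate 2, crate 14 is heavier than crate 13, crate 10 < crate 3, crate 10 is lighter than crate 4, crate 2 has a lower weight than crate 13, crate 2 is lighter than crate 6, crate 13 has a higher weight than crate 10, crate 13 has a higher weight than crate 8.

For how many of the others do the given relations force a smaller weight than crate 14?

6

From crate 14 the given relations immediately reach crate 1, crate 13, crate 9.
From those, crate 10, crate 2, crate 8 — 6 in total.
Nothing else is reachable below crate 14; 6 in all.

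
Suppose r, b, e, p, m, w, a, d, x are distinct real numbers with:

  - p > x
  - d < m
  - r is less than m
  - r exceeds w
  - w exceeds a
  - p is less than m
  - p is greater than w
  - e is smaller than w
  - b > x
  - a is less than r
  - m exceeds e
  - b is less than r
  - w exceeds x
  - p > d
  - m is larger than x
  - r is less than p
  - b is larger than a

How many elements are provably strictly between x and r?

Chaining upward from x reaches: b, w, p, m.
Chaining downward from r reaches: a, b, e, w.
Strictly between x and r are those in both lists: b, w — 2 elements.

2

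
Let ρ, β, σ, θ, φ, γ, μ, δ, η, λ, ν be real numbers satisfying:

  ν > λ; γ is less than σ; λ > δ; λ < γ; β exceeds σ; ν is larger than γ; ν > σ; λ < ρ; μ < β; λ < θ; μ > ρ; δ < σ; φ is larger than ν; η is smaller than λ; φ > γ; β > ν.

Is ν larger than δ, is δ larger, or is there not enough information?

δ < λ < γ < σ < ν, by transitivity through λ, γ, σ.
So ν is larger.

ν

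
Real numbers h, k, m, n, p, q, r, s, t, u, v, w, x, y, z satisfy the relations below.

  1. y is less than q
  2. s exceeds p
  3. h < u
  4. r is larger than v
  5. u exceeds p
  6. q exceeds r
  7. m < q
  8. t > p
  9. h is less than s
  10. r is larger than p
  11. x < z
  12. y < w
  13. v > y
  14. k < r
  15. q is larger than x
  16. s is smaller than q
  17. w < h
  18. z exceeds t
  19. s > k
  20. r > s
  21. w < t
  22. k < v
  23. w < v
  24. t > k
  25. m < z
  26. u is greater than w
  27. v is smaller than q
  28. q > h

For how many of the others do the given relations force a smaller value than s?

5

The elements the relations force below s are y, w, h, k, p — no chain reaches any other.
That is 5.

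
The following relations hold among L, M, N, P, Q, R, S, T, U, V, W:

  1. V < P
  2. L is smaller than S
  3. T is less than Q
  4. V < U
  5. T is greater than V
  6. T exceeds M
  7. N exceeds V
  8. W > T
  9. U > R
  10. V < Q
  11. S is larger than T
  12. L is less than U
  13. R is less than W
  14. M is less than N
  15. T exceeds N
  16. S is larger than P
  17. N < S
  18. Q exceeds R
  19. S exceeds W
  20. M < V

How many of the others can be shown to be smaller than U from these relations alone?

4

From U the given relations immediately reach R, V, L.
From those, M — 4 in total.
No other element is forced below U by the given relations, so the count is 4.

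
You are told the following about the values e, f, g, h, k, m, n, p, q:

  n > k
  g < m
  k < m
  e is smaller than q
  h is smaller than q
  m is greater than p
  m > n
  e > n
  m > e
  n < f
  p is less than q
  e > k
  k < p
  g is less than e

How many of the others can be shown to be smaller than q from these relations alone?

6

The elements the relations force below q are h, k, p, n, g, e — no chain reaches any other.
That is 6.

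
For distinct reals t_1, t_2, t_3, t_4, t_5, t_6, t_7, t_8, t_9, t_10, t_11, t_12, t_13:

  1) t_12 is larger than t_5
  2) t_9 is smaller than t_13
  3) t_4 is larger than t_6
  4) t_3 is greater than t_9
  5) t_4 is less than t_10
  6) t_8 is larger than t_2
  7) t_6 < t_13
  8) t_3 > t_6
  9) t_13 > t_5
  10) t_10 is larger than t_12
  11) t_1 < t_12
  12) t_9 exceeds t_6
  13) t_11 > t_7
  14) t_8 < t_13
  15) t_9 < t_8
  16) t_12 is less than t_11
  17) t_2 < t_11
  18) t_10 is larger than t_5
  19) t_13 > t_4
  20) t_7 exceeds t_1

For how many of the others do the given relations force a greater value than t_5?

4

From t_5 the given relations immediately reach t_12, t_10, t_13.
From those, t_11 — 4 in total.
No other element is forced above t_5 by the given relations, so the count is 4.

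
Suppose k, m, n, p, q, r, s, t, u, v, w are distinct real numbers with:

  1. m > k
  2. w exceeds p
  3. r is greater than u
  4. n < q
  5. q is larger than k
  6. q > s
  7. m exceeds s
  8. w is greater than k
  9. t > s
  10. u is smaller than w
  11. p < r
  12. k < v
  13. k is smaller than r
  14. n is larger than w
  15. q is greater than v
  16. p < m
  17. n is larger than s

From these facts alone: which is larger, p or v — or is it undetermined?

Following every chain through p: above p we get w, r, m, n, q.
v is not reached, and no chain runs the other way from v to p.
So the given relations leave the order of p and v undetermined.

undetermined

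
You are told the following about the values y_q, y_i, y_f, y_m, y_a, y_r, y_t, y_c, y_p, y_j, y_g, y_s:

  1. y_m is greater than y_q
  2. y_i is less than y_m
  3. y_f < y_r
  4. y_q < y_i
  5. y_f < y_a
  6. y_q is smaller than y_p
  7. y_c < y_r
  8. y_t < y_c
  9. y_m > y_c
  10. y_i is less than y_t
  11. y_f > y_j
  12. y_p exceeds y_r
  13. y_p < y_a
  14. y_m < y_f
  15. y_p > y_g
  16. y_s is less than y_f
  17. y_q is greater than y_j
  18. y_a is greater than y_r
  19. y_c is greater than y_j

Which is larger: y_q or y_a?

The relevant relations are y_q < y_i; y_i < y_t; y_t < y_c; y_c < y_m; y_m < y_f; y_f < y_r; y_r < y_p; y_p < y_a.
Together: y_q < y_i < y_t < y_c < y_m < y_f < y_r < y_p < y_a.
So y_q < y_a; y_a is the larger of the two.

y_a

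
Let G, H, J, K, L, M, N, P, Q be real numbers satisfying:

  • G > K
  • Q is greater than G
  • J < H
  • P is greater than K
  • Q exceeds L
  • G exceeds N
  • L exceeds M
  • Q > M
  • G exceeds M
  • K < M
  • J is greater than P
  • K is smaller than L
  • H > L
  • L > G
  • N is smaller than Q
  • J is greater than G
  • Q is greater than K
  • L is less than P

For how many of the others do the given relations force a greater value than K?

Directly above K: M, G, L, P, Q.
One step further: J, H (7 so far).
No other element is forced above K by the given relations, so the count is 7.

7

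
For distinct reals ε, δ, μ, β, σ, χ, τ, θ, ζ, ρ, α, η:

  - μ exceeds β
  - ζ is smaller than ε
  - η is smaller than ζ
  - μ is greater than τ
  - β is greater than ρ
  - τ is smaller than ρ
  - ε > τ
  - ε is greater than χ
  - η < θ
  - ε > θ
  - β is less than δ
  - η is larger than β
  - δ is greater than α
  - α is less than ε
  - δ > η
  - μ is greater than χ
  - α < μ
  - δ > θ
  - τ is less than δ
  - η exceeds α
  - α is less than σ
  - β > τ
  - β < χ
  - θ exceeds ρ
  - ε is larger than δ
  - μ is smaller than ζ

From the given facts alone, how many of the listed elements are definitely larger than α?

Directly above α: σ, η, δ, μ, ε.
One step further: θ, ζ (7 so far).
Nothing else is reachable above α; 7 in all.

7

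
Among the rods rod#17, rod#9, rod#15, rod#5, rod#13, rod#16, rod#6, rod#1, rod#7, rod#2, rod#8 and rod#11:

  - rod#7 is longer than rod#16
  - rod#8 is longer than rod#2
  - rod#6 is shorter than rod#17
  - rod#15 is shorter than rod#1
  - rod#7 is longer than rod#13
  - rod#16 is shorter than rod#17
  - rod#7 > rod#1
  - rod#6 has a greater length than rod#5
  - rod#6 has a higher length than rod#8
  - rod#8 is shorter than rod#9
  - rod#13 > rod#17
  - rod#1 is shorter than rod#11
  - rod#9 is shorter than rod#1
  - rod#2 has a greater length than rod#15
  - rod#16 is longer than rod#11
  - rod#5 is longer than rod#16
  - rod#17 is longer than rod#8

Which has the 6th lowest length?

rod#11

Piecing the relations together gives one ordering: rod#15 < rod#2 < rod#8 < rod#9 < rod#1 < rod#11 < rod#16 < rod#5 < rod#6 < rod#17 < rod#13 < rod#7.
The 6th smallest is rod#11.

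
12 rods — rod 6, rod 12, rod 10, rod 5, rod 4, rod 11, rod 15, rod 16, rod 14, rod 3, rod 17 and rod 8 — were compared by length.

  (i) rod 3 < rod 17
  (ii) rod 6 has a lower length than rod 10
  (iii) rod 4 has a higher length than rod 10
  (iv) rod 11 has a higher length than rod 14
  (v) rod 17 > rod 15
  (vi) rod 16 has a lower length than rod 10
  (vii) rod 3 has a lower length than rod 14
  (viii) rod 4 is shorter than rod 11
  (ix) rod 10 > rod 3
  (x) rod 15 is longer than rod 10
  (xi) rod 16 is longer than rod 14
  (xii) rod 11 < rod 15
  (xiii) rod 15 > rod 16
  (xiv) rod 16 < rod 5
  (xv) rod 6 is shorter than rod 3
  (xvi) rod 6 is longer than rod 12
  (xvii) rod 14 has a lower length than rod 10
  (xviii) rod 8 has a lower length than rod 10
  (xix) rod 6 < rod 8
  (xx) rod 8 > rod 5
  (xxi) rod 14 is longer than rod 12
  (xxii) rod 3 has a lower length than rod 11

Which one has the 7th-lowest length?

rod 8

The consecutive relations fix a unique order: rod 12 < rod 6 < rod 3 < rod 14 < rod 16 < rod 5 < rod 8 < rod 10 < rod 4 < rod 11 < rod 15 < rod 17.
The 7th smallest is rod 8.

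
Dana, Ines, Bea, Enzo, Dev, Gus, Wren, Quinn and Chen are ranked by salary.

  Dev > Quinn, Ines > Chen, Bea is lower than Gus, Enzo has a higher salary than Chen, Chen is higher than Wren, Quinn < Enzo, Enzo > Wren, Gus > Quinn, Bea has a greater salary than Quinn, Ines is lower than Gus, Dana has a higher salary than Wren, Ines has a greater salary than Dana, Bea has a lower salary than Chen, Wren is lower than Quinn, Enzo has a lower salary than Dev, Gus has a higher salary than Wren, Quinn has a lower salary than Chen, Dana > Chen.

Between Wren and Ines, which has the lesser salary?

Wren

Link the given pairs in sequence: Wren < Quinn; Quinn < Bea; Bea < Chen; Chen < Dana; Dana < Ines.
Together: Wren < Quinn < Bea < Chen < Dana < Ines.
So Wren < Ines; Wren is the lower of the two.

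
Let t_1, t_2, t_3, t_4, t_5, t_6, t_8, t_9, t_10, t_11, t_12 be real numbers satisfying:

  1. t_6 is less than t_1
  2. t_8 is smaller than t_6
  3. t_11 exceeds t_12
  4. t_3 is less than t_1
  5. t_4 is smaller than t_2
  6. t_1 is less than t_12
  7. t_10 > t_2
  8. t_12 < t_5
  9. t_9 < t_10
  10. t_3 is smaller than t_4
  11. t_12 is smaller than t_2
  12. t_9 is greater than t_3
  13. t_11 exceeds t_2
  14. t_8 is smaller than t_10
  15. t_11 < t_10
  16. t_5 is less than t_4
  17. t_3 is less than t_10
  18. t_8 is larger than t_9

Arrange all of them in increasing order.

Each adjacent pair is fixed by a given relation: t_3 < t_9; t_9 < t_8; t_8 < t_6; t_6 < t_1; t_1 < t_12; t_12 < t_5; t_5 < t_4; t_4 < t_2; t_2 < t_11; t_11 < t_10. Chaining them end to end gives the full order.

t_3 < t_9 < t_8 < t_6 < t_1 < t_12 < t_5 < t_4 < t_2 < t_11 < t_10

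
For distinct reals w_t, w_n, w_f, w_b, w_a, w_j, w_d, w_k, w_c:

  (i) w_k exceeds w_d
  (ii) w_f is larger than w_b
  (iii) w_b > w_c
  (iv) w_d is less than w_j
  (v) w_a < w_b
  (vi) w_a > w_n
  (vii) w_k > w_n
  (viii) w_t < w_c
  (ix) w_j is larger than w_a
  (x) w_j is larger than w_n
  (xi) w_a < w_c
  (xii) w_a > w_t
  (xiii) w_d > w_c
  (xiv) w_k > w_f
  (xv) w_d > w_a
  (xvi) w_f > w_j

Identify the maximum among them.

w_k

Chaining downward from w_k: directly below it, w_n, w_d, w_f; then w_a, w_c, w_j, w_b; then w_t.
That covers every other element, and nothing is given above w_k, so w_k is the maximum.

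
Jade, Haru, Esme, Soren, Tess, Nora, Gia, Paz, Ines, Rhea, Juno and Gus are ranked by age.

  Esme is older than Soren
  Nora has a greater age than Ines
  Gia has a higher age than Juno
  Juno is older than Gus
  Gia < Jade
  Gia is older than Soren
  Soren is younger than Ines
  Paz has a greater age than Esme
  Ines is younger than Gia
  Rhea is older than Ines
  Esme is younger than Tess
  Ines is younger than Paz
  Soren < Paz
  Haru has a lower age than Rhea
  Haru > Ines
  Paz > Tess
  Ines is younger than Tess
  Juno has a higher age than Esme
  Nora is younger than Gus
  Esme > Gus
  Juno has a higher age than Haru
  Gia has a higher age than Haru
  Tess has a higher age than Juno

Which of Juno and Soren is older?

Juno

The relevant relations are Soren < Ines; Ines < Nora; Nora < Gus; Gus < Esme; Esme < Juno.
Together: Soren < Ines < Nora < Gus < Esme < Juno.
So Soren < Juno; Juno is the older of the two.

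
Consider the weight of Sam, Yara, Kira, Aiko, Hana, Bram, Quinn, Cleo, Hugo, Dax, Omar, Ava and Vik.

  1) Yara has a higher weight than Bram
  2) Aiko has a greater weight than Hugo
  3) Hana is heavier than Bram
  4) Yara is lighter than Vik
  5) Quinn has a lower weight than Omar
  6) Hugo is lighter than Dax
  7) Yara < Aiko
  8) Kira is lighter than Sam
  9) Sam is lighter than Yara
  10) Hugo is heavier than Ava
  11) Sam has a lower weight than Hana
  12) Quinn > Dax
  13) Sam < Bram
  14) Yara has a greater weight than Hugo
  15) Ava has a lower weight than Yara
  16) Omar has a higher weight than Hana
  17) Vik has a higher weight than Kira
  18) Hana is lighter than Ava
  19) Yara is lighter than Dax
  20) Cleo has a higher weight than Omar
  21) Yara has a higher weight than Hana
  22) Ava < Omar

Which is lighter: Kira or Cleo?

The relevant relations are Kira < Sam; Sam < Hana; Hana < Ava; Ava < Hugo; Hugo < Yara; Yara < Dax; Dax < Quinn; Quinn < Omar; Omar < Cleo.
Together: Kira < Sam < Hana < Ava < Hugo < Yara < Dax < Quinn < Omar < Cleo.
So Kira < Cleo; Kira is the lighter of the two.

Kira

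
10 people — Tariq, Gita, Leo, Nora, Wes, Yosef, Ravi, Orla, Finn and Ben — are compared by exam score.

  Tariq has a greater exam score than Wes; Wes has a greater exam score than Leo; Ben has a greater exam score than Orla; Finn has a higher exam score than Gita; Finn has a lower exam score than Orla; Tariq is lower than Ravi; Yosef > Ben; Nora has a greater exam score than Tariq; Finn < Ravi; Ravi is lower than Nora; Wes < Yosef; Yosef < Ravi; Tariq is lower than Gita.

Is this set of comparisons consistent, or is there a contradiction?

consistent

The single ordering Leo < Wes < Tariq < Gita < Finn < Orla < Ben < Yosef < Ravi < Nora satisfies every listed relation, so no contradiction arises.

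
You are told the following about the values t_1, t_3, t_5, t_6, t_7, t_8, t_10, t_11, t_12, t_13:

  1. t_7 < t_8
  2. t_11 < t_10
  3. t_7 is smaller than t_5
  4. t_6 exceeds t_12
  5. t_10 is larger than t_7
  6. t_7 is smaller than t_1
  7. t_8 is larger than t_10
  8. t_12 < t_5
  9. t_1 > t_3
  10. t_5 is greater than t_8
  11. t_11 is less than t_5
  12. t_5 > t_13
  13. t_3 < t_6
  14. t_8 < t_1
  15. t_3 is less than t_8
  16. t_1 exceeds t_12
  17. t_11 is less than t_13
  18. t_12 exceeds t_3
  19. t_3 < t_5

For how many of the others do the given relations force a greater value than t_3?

From t_3 the given relations immediately reach t_12, t_8, t_1, t_6, t_5.
No other element is forced above t_3 by the given relations, so the count is 5.

5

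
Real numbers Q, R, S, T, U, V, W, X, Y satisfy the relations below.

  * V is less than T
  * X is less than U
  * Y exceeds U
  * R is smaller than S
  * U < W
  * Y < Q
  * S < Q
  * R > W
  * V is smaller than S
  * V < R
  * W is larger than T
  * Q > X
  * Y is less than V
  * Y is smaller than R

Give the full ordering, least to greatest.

X < U < Y < V < T < W < R < S < Q

The consecutive links are each given: X < U; U < Y; Y < V; V < T; T < W; W < R; R < S; S < Q.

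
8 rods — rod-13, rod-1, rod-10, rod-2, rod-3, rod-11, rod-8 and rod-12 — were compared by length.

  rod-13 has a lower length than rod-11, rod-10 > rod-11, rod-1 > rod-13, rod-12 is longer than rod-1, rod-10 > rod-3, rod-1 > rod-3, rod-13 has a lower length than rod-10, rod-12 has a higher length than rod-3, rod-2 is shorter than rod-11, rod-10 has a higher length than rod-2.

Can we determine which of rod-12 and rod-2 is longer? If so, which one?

Following every chain through rod-2: above rod-2 we get rod-11, rod-10.
rod-12 is not reached, and no chain runs the other way from rod-12 to rod-2.
So the given relations leave the order of rod-2 and rod-12 undetermined.

undetermined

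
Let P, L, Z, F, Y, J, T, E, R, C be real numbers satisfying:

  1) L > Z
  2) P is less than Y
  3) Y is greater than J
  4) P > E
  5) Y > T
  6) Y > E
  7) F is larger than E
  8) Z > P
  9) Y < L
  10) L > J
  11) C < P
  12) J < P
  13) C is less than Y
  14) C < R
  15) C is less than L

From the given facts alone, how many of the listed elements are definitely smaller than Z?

4

Directly below Z: P.
One step further: J, C, E (4 so far).
Nothing else is reachable below Z; 4 in all.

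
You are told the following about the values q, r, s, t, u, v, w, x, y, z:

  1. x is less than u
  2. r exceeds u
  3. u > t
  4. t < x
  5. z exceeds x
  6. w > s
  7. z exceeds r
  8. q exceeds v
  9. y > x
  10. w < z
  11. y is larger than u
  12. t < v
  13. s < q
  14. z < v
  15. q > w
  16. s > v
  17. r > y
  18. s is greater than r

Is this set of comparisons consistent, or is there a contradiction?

Chaining the given relations yields s < w < z < v, so s < v. But one relation states v < s. These cannot both hold.

inconsistent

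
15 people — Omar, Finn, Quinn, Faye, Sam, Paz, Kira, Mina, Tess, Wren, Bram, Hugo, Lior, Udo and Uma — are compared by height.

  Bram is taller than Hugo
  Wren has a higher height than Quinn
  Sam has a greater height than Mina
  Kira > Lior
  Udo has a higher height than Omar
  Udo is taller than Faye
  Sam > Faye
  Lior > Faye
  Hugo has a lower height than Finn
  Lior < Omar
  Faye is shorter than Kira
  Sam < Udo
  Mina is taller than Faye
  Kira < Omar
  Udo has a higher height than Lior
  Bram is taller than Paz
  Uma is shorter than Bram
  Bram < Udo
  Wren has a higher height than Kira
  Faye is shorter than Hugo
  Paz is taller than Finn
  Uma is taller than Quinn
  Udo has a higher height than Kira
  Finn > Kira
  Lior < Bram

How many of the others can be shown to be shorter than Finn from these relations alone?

The elements the relations force below Finn are Faye, Lior, Kira, Hugo — no chain reaches any other.
That is 4.

4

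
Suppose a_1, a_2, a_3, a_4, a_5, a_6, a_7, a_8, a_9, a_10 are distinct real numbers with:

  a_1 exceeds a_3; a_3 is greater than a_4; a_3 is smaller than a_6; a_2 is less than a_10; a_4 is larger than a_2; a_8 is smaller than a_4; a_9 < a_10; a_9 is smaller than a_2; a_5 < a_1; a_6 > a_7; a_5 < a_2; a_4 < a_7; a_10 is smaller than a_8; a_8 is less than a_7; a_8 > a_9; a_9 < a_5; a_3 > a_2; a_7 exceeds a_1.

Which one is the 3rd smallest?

Chaining the given pairs: a_9 < a_5 < a_2 < a_10 < a_8 < a_4 < a_3 < a_1 < a_7 < a_6.
The 3rd smallest is a_2.

a_2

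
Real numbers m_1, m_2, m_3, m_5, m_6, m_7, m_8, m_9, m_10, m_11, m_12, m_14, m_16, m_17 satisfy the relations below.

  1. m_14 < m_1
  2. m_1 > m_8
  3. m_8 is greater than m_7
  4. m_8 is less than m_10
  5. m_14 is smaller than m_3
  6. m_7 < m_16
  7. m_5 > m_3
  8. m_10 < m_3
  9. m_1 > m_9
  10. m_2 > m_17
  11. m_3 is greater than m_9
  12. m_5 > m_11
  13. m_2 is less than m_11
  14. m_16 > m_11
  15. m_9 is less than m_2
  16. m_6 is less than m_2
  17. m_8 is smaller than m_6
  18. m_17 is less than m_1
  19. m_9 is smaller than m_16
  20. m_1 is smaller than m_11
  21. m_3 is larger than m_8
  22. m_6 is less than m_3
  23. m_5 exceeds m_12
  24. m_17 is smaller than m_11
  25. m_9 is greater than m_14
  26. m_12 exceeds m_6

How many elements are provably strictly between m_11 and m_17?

Chaining upward from m_17 reaches: m_1, m_2, m_16, m_5.
Chaining downward from m_11 reaches: m_14, m_9, m_7, m_8, m_6, m_1, m_2.
Strictly between m_17 and m_11 are those in both lists: m_1, m_2 — 2 elements.

2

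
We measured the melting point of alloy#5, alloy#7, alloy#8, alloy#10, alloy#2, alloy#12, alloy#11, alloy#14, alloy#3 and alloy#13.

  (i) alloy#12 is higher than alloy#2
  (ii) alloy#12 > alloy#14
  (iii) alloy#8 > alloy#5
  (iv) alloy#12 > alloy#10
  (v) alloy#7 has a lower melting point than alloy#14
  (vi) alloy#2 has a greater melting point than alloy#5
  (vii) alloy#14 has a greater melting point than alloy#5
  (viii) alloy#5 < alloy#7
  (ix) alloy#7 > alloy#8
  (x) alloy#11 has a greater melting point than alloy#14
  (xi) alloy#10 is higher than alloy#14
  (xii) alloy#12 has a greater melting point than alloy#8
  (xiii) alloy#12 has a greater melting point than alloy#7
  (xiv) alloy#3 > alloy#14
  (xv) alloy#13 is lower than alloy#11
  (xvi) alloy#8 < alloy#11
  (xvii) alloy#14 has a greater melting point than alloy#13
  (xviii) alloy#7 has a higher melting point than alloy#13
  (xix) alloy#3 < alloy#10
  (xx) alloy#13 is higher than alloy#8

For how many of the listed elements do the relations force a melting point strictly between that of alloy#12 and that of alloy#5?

7

Chaining upward from alloy#5 reaches: alloy#8, alloy#13, alloy#7, alloy#2, alloy#14, alloy#3, alloy#10, alloy#11.
Chaining downward from alloy#12 reaches: alloy#8, alloy#13, alloy#7, alloy#2, alloy#14, alloy#3, alloy#10.
Strictly between alloy#5 and alloy#12 are those in both lists: alloy#8, alloy#13, alloy#7, alloy#2, alloy#14, alloy#3, alloy#10 — 7 elements.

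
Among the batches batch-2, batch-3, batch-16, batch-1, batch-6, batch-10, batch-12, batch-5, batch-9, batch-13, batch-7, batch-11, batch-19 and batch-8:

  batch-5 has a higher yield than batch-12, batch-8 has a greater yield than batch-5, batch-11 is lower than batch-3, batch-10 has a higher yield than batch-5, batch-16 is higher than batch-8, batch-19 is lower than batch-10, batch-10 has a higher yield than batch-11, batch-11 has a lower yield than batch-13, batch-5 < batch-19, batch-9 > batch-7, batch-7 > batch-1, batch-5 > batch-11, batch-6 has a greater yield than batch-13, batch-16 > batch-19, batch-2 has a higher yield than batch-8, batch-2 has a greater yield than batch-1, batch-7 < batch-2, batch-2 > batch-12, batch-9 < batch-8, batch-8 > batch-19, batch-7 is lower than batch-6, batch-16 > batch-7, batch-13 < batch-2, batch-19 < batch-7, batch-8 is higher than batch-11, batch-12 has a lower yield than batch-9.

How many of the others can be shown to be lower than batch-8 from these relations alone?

Directly below batch-8: batch-11, batch-5, batch-19, batch-9.
One step further: batch-12, batch-7 (6 so far).
One step further: batch-1 (7 so far).
No other element is forced below batch-8 by the given relations, so the count is 7.

7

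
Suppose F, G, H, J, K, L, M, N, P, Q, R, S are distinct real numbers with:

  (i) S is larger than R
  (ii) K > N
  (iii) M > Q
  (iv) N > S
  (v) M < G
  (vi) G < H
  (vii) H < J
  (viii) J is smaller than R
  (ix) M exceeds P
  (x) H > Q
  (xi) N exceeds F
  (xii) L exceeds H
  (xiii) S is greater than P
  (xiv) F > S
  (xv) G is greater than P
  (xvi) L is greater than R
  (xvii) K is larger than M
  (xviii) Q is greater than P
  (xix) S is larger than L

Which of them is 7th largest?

Chaining the given pairs: P < Q < M < G < H < J < R < L < S < F < N < K.
The 7th largest is J.

J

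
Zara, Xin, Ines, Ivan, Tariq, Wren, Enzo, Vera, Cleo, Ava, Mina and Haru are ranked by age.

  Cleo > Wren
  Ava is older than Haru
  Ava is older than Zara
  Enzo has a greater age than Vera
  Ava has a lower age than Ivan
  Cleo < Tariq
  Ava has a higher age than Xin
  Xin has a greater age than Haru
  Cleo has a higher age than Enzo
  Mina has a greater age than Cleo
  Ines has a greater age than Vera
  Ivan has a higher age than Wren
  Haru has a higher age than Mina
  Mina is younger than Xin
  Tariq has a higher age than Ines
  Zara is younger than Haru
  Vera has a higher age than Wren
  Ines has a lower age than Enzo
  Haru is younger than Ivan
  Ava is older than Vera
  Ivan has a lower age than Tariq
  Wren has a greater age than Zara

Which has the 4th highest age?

Xin

Piecing the relations together gives one ordering: Zara < Wren < Vera < Ines < Enzo < Cleo < Mina < Haru < Xin < Ava < Ivan < Tariq.
The 4th largest is Xin.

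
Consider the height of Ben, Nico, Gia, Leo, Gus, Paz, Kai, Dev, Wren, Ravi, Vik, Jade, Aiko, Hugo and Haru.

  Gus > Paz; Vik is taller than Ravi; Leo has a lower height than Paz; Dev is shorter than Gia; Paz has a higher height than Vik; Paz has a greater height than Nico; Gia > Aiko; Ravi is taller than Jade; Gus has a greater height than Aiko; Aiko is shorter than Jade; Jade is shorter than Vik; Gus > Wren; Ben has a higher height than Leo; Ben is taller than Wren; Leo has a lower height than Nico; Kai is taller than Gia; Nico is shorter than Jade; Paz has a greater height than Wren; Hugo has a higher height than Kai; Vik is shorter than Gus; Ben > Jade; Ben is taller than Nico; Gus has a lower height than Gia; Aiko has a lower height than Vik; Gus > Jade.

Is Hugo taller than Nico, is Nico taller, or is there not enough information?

Hugo

Nico < Jade and Jade < Vik give Nico < Vik.
Then Vik < Paz extends the chain to Paz.
Then Paz < Gus extends the chain to Gus.
With Gus < Gia: Nico < Jade < Vik < Paz < Gus < Gia.
With Gia < Kai: Nico < Jade < Vik < Paz < Gus < Gia < Kai.
With Kai < Hugo: Nico < Jade < Vik < Paz < Gus < Gia < Kai < Hugo.
So Hugo is taller.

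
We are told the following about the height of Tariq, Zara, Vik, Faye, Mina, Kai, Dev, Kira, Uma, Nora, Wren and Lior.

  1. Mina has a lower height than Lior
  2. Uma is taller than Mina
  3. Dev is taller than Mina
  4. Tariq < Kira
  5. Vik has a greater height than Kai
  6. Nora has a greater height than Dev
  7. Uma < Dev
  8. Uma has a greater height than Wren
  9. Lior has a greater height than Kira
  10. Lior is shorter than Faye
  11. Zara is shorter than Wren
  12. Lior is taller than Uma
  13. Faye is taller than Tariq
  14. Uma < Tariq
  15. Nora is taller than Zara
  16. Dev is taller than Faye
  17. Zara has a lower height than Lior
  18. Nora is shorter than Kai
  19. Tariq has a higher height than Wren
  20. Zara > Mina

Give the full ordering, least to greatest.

Each adjacent pair is fixed by a given relation: Mina < Zara; Zara < Wren; Wren < Uma; Uma < Tariq; Tariq < Kira; Kira < Lior; Lior < Faye; Faye < Dev; Dev < Nora; Nora < Kai; Kai < Vik. Chaining them end to end gives the full order.

Mina < Zara < Wren < Uma < Tariq < Kira < Lior < Faye < Dev < Nora < Kai < Vik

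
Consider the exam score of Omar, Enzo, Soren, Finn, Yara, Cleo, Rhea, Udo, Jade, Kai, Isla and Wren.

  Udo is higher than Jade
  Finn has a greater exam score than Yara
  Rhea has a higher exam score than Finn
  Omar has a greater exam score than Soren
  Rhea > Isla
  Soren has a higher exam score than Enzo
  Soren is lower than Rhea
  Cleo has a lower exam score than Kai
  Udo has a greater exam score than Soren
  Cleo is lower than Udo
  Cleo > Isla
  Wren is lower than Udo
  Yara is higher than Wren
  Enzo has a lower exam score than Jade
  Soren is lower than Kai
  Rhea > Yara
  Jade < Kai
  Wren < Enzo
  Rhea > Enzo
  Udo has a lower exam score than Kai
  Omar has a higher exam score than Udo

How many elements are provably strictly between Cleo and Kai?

1

The relations place Cleo below Kai. An element lies strictly between them when it is forced above Cleo and also forced below Kai.
Above Cleo: {Udo, Omar}. Below Kai: {Wren, Enzo, Jade, Isla, Soren, Udo}.
Intersection: {Udo} — 1.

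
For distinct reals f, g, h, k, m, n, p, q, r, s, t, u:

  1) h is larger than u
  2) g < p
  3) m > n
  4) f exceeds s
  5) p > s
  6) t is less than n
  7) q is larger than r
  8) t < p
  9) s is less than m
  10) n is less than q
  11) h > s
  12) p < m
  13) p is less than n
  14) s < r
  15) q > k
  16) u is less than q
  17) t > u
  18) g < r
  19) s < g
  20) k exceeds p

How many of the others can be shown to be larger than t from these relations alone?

Directly above t: p, n.
One step further: k, m, q (5 so far).
No other element is forced above t by the given relations, so the count is 5.

5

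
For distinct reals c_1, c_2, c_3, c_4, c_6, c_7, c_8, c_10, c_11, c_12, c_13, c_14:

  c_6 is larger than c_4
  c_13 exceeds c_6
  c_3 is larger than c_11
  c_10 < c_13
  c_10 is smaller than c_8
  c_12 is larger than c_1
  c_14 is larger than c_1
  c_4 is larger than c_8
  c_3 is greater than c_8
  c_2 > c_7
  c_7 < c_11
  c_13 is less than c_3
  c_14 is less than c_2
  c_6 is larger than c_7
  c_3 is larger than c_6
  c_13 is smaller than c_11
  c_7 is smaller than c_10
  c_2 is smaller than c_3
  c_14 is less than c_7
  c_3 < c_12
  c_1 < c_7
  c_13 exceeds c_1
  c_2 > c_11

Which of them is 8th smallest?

c_13

The consecutive relations fix a unique order: c_1 < c_14 < c_7 < c_10 < c_8 < c_4 < c_6 < c_13 < c_11 < c_2 < c_3 < c_12.
The 8th smallest is c_13.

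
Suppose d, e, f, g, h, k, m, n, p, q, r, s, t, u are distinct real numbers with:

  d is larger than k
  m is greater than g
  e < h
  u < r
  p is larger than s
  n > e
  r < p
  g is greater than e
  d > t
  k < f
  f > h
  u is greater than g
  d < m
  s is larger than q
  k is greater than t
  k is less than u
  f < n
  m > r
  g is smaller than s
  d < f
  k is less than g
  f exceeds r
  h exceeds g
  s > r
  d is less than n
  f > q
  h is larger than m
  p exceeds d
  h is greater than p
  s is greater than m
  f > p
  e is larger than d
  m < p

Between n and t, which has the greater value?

t < k < d < e < g < u < r < m < s < p < h < f < n, by transitivity through k, d, e, g, u, r, m, s, p, h, f.
So t < n; n is the larger of the two.

n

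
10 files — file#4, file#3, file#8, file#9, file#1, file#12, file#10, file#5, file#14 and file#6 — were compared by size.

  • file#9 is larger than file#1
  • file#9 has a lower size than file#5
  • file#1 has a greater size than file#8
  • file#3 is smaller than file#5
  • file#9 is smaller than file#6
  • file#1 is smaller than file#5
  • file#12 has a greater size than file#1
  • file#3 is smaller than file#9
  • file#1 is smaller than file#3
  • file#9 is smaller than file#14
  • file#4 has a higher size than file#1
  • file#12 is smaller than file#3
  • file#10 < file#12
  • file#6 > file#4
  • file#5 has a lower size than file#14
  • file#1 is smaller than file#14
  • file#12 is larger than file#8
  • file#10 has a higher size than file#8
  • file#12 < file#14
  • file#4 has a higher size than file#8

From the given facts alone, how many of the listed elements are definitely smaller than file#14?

7

Directly below file#14: file#1, file#12, file#9, file#5.
One step further: file#8, file#10, file#3 (7 so far).
No other element is forced below file#14 by the given relations, so the count is 7.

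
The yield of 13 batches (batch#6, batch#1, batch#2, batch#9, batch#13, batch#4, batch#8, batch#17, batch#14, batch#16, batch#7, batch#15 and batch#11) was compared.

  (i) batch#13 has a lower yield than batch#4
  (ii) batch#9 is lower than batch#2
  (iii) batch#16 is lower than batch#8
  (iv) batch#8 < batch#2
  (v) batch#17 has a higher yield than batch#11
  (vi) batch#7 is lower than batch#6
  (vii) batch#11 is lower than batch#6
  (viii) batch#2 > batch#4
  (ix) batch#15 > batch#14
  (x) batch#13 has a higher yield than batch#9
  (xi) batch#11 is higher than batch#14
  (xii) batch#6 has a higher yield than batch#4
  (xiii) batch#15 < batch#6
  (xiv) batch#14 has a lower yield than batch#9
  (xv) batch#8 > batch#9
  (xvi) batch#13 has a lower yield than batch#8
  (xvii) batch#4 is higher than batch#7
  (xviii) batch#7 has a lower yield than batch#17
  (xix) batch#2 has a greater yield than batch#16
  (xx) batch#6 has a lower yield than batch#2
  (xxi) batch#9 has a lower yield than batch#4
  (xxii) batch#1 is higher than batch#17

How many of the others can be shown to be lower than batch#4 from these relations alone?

The elements the relations force below batch#4 are batch#14, batch#9, batch#7, batch#13 — no chain reaches any other.
That is 4.

4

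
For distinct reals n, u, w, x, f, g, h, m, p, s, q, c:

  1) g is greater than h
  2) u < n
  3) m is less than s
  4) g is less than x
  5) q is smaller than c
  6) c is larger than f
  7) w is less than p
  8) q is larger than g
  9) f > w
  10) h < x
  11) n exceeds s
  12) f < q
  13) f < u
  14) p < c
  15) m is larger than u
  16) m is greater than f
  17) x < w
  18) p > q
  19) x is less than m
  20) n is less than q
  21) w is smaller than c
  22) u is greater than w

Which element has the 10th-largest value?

x

The consecutive relations fix a unique order: h < g < x < w < f < u < m < s < n < q < p < c.
The 10th largest is x.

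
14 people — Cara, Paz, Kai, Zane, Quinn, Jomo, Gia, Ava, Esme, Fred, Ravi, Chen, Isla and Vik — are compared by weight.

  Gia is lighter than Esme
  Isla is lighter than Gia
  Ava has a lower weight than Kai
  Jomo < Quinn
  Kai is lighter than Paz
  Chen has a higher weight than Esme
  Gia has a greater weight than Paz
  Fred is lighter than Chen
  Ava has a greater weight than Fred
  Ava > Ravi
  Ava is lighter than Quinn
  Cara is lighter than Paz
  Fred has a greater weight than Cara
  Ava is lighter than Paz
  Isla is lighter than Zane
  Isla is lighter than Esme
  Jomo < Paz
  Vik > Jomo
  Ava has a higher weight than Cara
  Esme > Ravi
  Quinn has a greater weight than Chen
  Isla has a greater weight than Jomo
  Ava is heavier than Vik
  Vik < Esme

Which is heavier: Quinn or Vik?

The relevant relations are Vik < Ava; Ava < Kai; Kai < Paz; Paz < Gia; Gia < Esme; Esme < Chen; Chen < Quinn.
Chaining these gives Vik < Ava < Kai < Paz < Gia < Esme < Chen < Quinn.
So Vik < Quinn; Quinn is the heavier of the two.

Quinn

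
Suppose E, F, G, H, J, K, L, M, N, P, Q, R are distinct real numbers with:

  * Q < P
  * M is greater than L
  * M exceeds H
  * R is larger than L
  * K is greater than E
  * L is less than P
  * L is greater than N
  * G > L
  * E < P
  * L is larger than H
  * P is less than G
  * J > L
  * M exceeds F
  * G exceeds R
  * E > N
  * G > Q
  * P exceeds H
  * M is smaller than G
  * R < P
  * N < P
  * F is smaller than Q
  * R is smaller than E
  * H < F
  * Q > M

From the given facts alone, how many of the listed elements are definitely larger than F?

Directly above F: M, Q.
One step further: P, G (4 so far).
No other element is forced above F by the given relations, so the count is 4.

4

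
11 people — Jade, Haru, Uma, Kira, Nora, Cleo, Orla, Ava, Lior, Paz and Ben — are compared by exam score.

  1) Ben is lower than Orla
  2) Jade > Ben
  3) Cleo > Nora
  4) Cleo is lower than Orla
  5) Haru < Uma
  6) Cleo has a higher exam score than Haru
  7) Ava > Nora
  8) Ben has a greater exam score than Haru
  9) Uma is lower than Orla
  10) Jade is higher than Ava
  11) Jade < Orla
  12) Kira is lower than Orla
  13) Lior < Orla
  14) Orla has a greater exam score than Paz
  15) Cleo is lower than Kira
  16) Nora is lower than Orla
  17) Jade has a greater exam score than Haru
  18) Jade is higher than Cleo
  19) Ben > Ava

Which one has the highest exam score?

Orla

Chaining downward from Orla: directly below it, Nora, Paz, Lior, Uma, Ben, Cleo, Jade, Kira; then Haru, Ava.
That covers every other element, and nothing is given above Orla, so Orla is the highest exam score.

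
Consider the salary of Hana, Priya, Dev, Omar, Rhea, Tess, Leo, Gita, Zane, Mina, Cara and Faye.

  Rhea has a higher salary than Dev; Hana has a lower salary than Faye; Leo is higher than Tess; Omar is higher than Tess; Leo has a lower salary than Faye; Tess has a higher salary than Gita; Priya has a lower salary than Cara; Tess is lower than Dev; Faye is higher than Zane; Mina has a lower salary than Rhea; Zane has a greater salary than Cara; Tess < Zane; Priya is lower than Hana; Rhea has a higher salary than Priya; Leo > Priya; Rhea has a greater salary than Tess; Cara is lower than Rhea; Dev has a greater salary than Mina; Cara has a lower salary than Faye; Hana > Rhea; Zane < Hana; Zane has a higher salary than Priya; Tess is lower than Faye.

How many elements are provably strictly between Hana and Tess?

3

The relations place Tess below Hana. An element lies strictly between them when it is forced above Tess and also forced below Hana.
Above Tess: {Omar, Zane, Dev, Rhea, Leo, Faye}. Below Hana: {Gita, Priya, Cara, Mina, Zane, Dev, Rhea}.
Intersection: {Zane, Dev, Rhea} — 3.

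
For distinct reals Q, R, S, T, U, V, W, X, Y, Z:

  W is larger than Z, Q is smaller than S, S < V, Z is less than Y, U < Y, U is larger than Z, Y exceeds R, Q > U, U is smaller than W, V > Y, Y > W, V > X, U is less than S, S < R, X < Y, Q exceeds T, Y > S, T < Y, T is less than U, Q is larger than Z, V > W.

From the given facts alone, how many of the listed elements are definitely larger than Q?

4

Directly above Q: S.
One step further: R, Y, V (4 so far).
No other element is forced above Q by the given relations, so the count is 4.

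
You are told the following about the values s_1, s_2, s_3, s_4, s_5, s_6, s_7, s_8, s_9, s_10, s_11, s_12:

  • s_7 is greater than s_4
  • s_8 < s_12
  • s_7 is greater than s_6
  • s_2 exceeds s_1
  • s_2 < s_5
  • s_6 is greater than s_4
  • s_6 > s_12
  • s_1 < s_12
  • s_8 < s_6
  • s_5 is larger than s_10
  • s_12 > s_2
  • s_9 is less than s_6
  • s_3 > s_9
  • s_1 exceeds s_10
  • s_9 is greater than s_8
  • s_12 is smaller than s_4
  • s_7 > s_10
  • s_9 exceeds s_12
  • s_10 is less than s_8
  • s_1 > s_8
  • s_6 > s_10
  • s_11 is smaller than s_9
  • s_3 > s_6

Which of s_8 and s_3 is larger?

Following the relations from s_8: s_8 < s_1 < s_2 < s_12 < s_9 < s_6 < s_3.
So s_8 < s_3; s_3 is the larger of the two.

s_3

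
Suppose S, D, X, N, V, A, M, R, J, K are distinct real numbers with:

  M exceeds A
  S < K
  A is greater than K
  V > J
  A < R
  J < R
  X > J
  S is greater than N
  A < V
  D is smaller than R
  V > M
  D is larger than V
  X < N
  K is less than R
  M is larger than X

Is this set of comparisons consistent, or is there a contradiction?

Every relation is compatible with J < X < N < S < K < A < M < V < D < R; the set is consistent.

consistent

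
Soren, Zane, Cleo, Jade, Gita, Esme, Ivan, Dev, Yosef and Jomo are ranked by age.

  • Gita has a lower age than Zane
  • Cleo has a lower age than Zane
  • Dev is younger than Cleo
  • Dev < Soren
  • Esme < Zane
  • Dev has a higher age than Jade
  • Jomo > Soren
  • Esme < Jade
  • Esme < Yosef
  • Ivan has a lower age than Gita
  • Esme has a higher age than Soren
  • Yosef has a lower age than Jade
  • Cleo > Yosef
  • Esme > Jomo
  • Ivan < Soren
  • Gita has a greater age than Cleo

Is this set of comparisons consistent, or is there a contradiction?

inconsistent

Chaining the given relations yields Soren < Jomo < Esme < Yosef < Jade < Dev, so Soren < Dev. But one relation states Dev < Soren. These cannot both hold.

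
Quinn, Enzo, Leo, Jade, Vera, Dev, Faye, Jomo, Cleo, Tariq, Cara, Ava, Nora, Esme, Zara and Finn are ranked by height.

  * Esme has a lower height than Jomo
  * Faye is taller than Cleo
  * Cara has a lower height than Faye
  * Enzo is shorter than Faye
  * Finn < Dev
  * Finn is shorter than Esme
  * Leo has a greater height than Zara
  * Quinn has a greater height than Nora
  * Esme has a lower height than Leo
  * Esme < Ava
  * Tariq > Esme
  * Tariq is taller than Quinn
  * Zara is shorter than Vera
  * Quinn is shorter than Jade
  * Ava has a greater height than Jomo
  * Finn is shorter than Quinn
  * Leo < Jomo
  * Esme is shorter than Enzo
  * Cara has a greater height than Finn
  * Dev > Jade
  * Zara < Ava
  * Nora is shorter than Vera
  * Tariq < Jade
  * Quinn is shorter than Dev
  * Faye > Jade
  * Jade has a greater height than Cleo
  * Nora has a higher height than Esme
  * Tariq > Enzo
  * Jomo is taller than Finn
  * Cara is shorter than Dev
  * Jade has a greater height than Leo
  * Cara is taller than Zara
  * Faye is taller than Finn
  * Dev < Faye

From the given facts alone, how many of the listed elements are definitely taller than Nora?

6

The elements the relations force above Nora are Quinn, Tariq, Vera, Jade, Dev, Faye — no chain reaches any other.
That is 6.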